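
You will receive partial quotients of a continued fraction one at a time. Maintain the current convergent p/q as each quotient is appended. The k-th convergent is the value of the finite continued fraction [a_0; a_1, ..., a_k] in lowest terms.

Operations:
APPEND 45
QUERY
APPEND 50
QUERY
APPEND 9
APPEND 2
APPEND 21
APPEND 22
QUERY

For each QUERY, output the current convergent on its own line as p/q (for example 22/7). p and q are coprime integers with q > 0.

APPEND 45: p_0 = 45·1 + 0 = 45, q_0 = 45·0 + 1 = 1 → 45/1
APPEND 50: p_1 = 50·45 + 1 = 2251, q_1 = 50·1 + 0 = 50 → 2251/50
APPEND 9: p_2 = 9·2251 + 45 = 20304, q_2 = 9·50 + 1 = 451 → 20304/451
APPEND 2: p_3 = 2·20304 + 2251 = 42859, q_3 = 2·451 + 50 = 952 → 42859/952
APPEND 21: p_4 = 21·42859 + 20304 = 920343, q_4 = 21·952 + 451 = 20443 → 920343/20443
APPEND 22: p_5 = 22·920343 + 42859 = 20290405, q_5 = 22·20443 + 952 = 450698 → 20290405/450698

45/1
2251/50
20290405/450698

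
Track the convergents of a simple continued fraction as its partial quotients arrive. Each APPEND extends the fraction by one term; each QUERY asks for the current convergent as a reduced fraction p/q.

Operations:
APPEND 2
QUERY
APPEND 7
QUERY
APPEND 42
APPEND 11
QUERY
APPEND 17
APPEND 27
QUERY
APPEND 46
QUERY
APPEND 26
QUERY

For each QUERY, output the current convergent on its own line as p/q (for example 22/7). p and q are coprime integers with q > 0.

APPEND 2: p_0 = 2·1 + 0 = 2, q_0 = 2·0 + 1 = 1 → 2/1
APPEND 7: p_1 = 7·2 + 1 = 15, q_1 = 7·1 + 0 = 7 → 15/7
APPEND 42: p_2 = 42·15 + 2 = 632, q_2 = 42·7 + 1 = 295 → 632/295
APPEND 11: p_3 = 11·632 + 15 = 6967, q_3 = 11·295 + 7 = 3252 → 6967/3252
APPEND 17: p_4 = 17·6967 + 632 = 119071, q_4 = 17·3252 + 295 = 55579 → 119071/55579
APPEND 27: p_5 = 27·119071 + 6967 = 3221884, q_5 = 27·55579 + 3252 = 1503885 → 3221884/1503885
APPEND 46: p_6 = 46·3221884 + 119071 = 148325735, q_6 = 46·1503885 + 55579 = 69234289 → 148325735/69234289
APPEND 26: p_7 = 26·148325735 + 3221884 = 3859690994, q_7 = 26·69234289 + 1503885 = 1801595399 → 3859690994/1801595399

2/1
15/7
6967/3252
3221884/1503885
148325735/69234289
3859690994/1801595399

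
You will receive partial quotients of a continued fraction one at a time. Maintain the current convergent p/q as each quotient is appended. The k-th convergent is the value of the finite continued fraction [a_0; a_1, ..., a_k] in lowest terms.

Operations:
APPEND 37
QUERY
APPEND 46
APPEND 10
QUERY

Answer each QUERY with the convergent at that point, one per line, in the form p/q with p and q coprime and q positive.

APPEND 37: p_0 = 37·1 + 0 = 37, q_0 = 37·0 + 1 = 1 → 37/1
APPEND 46: p_1 = 46·37 + 1 = 1703, q_1 = 46·1 + 0 = 46 → 1703/46
APPEND 10: p_2 = 10·1703 + 37 = 17067, q_2 = 10·46 + 1 = 461 → 17067/461

37/1
17067/461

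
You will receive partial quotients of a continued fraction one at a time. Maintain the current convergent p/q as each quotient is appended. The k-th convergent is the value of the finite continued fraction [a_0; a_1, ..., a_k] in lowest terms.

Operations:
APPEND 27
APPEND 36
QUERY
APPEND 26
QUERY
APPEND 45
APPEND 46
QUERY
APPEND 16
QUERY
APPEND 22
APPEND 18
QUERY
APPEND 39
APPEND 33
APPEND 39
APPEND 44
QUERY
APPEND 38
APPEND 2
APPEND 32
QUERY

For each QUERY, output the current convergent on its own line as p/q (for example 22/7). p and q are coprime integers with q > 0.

APPEND 27: p_0 = 27·1 + 0 = 27, q_0 = 27·0 + 1 = 1 → 27/1
APPEND 36: p_1 = 36·27 + 1 = 973, q_1 = 36·1 + 0 = 36 → 973/36
APPEND 26: p_2 = 26·973 + 27 = 25325, q_2 = 26·36 + 1 = 937 → 25325/937
APPEND 45: p_3 = 45·25325 + 973 = 1140598, q_3 = 45·937 + 36 = 42201 → 1140598/42201
APPEND 46: p_4 = 46·1140598 + 25325 = 52492833, q_4 = 46·42201 + 937 = 1942183 → 52492833/1942183
APPEND 16: p_5 = 16·52492833 + 1140598 = 841025926, q_5 = 16·1942183 + 42201 = 31117129 → 841025926/31117129
APPEND 22: p_6 = 22·841025926 + 52492833 = 18555063205, q_6 = 22·31117129 + 1942183 = 686519021 → 18555063205/686519021
APPEND 18: p_7 = 18·18555063205 + 841025926 = 334832163616, q_7 = 18·686519021 + 31117129 = 12388459507 → 334832163616/12388459507
APPEND 39: p_8 = 39·334832163616 + 18555063205 = 13077009444229, q_8 = 39·12388459507 + 686519021 = 483836439794 → 13077009444229/483836439794
APPEND 33: p_9 = 33·13077009444229 + 334832163616 = 431876143823173, q_9 = 33·483836439794 + 12388459507 = 15978990972709 → 431876143823173/15978990972709
APPEND 39: p_10 = 39·431876143823173 + 13077009444229 = 16856246618547976, q_10 = 39·15978990972709 + 483836439794 = 623664484375445 → 16856246618547976/623664484375445
APPEND 44: p_11 = 44·16856246618547976 + 431876143823173 = 742106727359934117, q_11 = 44·623664484375445 + 15978990972709 = 27457216303492289 → 742106727359934117/27457216303492289
APPEND 38: p_12 = 38·742106727359934117 + 16856246618547976 = 28216911886296044422, q_12 = 38·27457216303492289 + 623664484375445 = 1043997884017082427 → 28216911886296044422/1043997884017082427
APPEND 2: p_13 = 2·28216911886296044422 + 742106727359934117 = 57175930499952022961, q_13 = 2·1043997884017082427 + 27457216303492289 = 2115452984337657143 → 57175930499952022961/2115452984337657143
APPEND 32: p_14 = 32·57175930499952022961 + 28216911886296044422 = 1857846687884760779174, q_14 = 32·2115452984337657143 + 1043997884017082427 = 68738493382822111003 → 1857846687884760779174/68738493382822111003

973/36
25325/937
52492833/1942183
841025926/31117129
334832163616/12388459507
742106727359934117/27457216303492289
1857846687884760779174/68738493382822111003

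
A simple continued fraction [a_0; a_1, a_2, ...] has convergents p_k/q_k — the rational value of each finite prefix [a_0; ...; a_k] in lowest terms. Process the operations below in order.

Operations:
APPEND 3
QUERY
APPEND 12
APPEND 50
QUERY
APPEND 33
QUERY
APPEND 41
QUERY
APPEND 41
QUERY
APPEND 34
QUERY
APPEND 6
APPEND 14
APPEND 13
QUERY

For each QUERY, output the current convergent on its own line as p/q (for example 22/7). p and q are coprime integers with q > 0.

APPEND 3: p_0 = 3·1 + 0 = 3, q_0 = 3·0 + 1 = 1 → 3/1
APPEND 12: p_1 = 12·3 + 1 = 37, q_1 = 12·1 + 0 = 12 → 37/12
APPEND 50: p_2 = 50·37 + 3 = 1853, q_2 = 50·12 + 1 = 601 → 1853/601
APPEND 33: p_3 = 33·1853 + 37 = 61186, q_3 = 33·601 + 12 = 19845 → 61186/19845
APPEND 41: p_4 = 41·61186 + 1853 = 2510479, q_4 = 41·19845 + 601 = 814246 → 2510479/814246
APPEND 41: p_5 = 41·2510479 + 61186 = 102990825, q_5 = 41·814246 + 19845 = 33403931 → 102990825/33403931
APPEND 34: p_6 = 34·102990825 + 2510479 = 3504198529, q_6 = 34·33403931 + 814246 = 1136547900 → 3504198529/1136547900
APPEND 6: p_7 = 6·3504198529 + 102990825 = 21128181999, q_7 = 6·1136547900 + 33403931 = 6852691331 → 21128181999/6852691331
APPEND 14: p_8 = 14·21128181999 + 3504198529 = 299298746515, q_8 = 14·6852691331 + 1136547900 = 97074226534 → 299298746515/97074226534
APPEND 13: p_9 = 13·299298746515 + 21128181999 = 3912011886694, q_9 = 13·97074226534 + 6852691331 = 1268817636273 → 3912011886694/1268817636273

3/1
1853/601
61186/19845
2510479/814246
102990825/33403931
3504198529/1136547900
3912011886694/1268817636273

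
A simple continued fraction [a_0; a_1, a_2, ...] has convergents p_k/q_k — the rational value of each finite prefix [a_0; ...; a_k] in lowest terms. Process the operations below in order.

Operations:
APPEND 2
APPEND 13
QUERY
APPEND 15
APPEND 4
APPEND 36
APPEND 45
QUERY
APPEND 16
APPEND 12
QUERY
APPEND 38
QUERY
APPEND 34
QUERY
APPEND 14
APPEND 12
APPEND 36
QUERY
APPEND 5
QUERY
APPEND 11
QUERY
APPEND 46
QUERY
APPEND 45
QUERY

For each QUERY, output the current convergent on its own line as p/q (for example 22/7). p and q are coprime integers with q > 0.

27/13
2701070/1300757
522026354/251392757
19880278559/9573765766
676451497360/325759428801
4133609391517327/1990626437405176
20782605823983183/10008300415682441
232742273455332340/112081931009912027
10726927184769270823/5165777126871635683
482944465588072519375/232572052640233517762

APPEND 2: p_0 = 2·1 + 0 = 2, q_0 = 2·0 + 1 = 1 → 2/1
APPEND 13: p_1 = 13·2 + 1 = 27, q_1 = 13·1 + 0 = 13 → 27/13
APPEND 15: p_2 = 15·27 + 2 = 407, q_2 = 15·13 + 1 = 196 → 407/196
APPEND 4: p_3 = 4·407 + 27 = 1655, q_3 = 4·196 + 13 = 797 → 1655/797
APPEND 36: p_4 = 36·1655 + 407 = 59987, q_4 = 36·797 + 196 = 28888 → 59987/28888
APPEND 45: p_5 = 45·59987 + 1655 = 2701070, q_5 = 45·28888 + 797 = 1300757 → 2701070/1300757
APPEND 16: p_6 = 16·2701070 + 59987 = 43277107, q_6 = 16·1300757 + 28888 = 20841000 → 43277107/20841000
APPEND 12: p_7 = 12·43277107 + 2701070 = 522026354, q_7 = 12·20841000 + 1300757 = 251392757 → 522026354/251392757
APPEND 38: p_8 = 38·522026354 + 43277107 = 19880278559, q_8 = 38·251392757 + 20841000 = 9573765766 → 19880278559/9573765766
APPEND 34: p_9 = 34·19880278559 + 522026354 = 676451497360, q_9 = 34·9573765766 + 251392757 = 325759428801 → 676451497360/325759428801
APPEND 14: p_10 = 14·676451497360 + 19880278559 = 9490201241599, q_10 = 14·325759428801 + 9573765766 = 4570205768980 → 9490201241599/4570205768980
APPEND 12: p_11 = 12·9490201241599 + 676451497360 = 114558866396548, q_11 = 12·4570205768980 + 325759428801 = 55168228656561 → 114558866396548/55168228656561
APPEND 36: p_12 = 36·114558866396548 + 9490201241599 = 4133609391517327, q_12 = 36·55168228656561 + 4570205768980 = 1990626437405176 → 4133609391517327/1990626437405176
APPEND 5: p_13 = 5·4133609391517327 + 114558866396548 = 20782605823983183, q_13 = 5·1990626437405176 + 55168228656561 = 10008300415682441 → 20782605823983183/10008300415682441
APPEND 11: p_14 = 11·20782605823983183 + 4133609391517327 = 232742273455332340, q_14 = 11·10008300415682441 + 1990626437405176 = 112081931009912027 → 232742273455332340/112081931009912027
APPEND 46: p_15 = 46·232742273455332340 + 20782605823983183 = 10726927184769270823, q_15 = 46·112081931009912027 + 10008300415682441 = 5165777126871635683 → 10726927184769270823/5165777126871635683
APPEND 45: p_16 = 45·10726927184769270823 + 232742273455332340 = 482944465588072519375, q_16 = 45·5165777126871635683 + 112081931009912027 = 232572052640233517762 → 482944465588072519375/232572052640233517762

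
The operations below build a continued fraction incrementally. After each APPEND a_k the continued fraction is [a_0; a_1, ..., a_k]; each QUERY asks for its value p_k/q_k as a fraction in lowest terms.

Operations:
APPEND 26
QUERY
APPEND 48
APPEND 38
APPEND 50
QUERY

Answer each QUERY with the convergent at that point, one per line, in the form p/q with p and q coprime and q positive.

APPEND 26: p_0 = 26·1 + 0 = 26, q_0 = 26·0 + 1 = 1 → 26/1
APPEND 48: p_1 = 48·26 + 1 = 1249, q_1 = 48·1 + 0 = 48 → 1249/48
APPEND 38: p_2 = 38·1249 + 26 = 47488, q_2 = 38·48 + 1 = 1825 → 47488/1825
APPEND 50: p_3 = 50·47488 + 1249 = 2375649, q_3 = 50·1825 + 48 = 91298 → 2375649/91298

26/1
2375649/91298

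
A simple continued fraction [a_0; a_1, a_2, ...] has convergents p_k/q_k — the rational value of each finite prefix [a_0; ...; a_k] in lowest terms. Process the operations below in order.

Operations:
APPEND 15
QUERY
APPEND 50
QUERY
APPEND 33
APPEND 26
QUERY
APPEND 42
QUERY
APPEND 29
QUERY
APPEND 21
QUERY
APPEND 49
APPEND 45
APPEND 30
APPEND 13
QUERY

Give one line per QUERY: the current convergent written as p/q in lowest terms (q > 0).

15/1
751/50
645499/42976
27135756/1806643
787582423/52435623
16566366639/1102954726
14313673805856121/952975055702642

APPEND 15: p_0 = 15·1 + 0 = 15, q_0 = 15·0 + 1 = 1 → 15/1
APPEND 50: p_1 = 50·15 + 1 = 751, q_1 = 50·1 + 0 = 50 → 751/50
APPEND 33: p_2 = 33·751 + 15 = 24798, q_2 = 33·50 + 1 = 1651 → 24798/1651
APPEND 26: p_3 = 26·24798 + 751 = 645499, q_3 = 26·1651 + 50 = 42976 → 645499/42976
APPEND 42: p_4 = 42·645499 + 24798 = 27135756, q_4 = 42·42976 + 1651 = 1806643 → 27135756/1806643
APPEND 29: p_5 = 29·27135756 + 645499 = 787582423, q_5 = 29·1806643 + 42976 = 52435623 → 787582423/52435623
APPEND 21: p_6 = 21·787582423 + 27135756 = 16566366639, q_6 = 21·52435623 + 1806643 = 1102954726 → 16566366639/1102954726
APPEND 49: p_7 = 49·16566366639 + 787582423 = 812539547734, q_7 = 49·1102954726 + 52435623 = 54097217197 → 812539547734/54097217197
APPEND 45: p_8 = 45·812539547734 + 16566366639 = 36580846014669, q_8 = 45·54097217197 + 1102954726 = 2435477728591 → 36580846014669/2435477728591
APPEND 30: p_9 = 30·36580846014669 + 812539547734 = 1098237919987804, q_9 = 30·2435477728591 + 54097217197 = 73118429074927 → 1098237919987804/73118429074927
APPEND 13: p_10 = 13·1098237919987804 + 36580846014669 = 14313673805856121, q_10 = 13·73118429074927 + 2435477728591 = 952975055702642 → 14313673805856121/952975055702642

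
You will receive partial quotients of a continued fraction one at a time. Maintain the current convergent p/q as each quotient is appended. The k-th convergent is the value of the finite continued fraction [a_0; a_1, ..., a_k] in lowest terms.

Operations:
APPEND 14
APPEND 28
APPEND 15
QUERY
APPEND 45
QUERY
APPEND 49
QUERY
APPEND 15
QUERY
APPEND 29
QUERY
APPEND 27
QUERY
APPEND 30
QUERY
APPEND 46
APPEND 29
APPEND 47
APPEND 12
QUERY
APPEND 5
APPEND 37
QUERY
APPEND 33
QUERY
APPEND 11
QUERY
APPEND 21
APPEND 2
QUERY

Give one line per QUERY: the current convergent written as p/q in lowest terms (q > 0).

APPEND 14: p_0 = 14·1 + 0 = 14, q_0 = 14·0 + 1 = 1 → 14/1
APPEND 28: p_1 = 28·14 + 1 = 393, q_1 = 28·1 + 0 = 28 → 393/28
APPEND 15: p_2 = 15·393 + 14 = 5909, q_2 = 15·28 + 1 = 421 → 5909/421
APPEND 45: p_3 = 45·5909 + 393 = 266298, q_3 = 45·421 + 28 = 18973 → 266298/18973
APPEND 49: p_4 = 49·266298 + 5909 = 13054511, q_4 = 49·18973 + 421 = 930098 → 13054511/930098
APPEND 15: p_5 = 15·13054511 + 266298 = 196083963, q_5 = 15·930098 + 18973 = 13970443 → 196083963/13970443
APPEND 29: p_6 = 29·196083963 + 13054511 = 5699489438, q_6 = 29·13970443 + 930098 = 406072945 → 5699489438/406072945
APPEND 27: p_7 = 27·5699489438 + 196083963 = 154082298789, q_7 = 27·406072945 + 13970443 = 10977939958 → 154082298789/10977939958
APPEND 30: p_8 = 30·154082298789 + 5699489438 = 4628168453108, q_8 = 30·10977939958 + 406072945 = 329744271685 → 4628168453108/329744271685
APPEND 46: p_9 = 46·4628168453108 + 154082298789 = 213049831141757, q_9 = 46·329744271685 + 10977939958 = 15179214437468 → 213049831141757/15179214437468
APPEND 29: p_10 = 29·213049831141757 + 4628168453108 = 6183073271564061, q_10 = 29·15179214437468 + 329744271685 = 440526962958257 → 6183073271564061/440526962958257
APPEND 47: p_11 = 47·6183073271564061 + 213049831141757 = 290817493594652624, q_11 = 47·440526962958257 + 15179214437468 = 20719946473475547 → 290817493594652624/20719946473475547
APPEND 12: p_12 = 12·290817493594652624 + 6183073271564061 = 3495992996407395549, q_12 = 12·20719946473475547 + 440526962958257 = 249079884644664821 → 3495992996407395549/249079884644664821
APPEND 5: p_13 = 5·3495992996407395549 + 290817493594652624 = 17770782475631630369, q_13 = 5·249079884644664821 + 20719946473475547 = 1266119369696799652 → 17770782475631630369/1266119369696799652
APPEND 37: p_14 = 37·17770782475631630369 + 3495992996407395549 = 661014944594777719202, q_14 = 37·1266119369696799652 + 249079884644664821 = 47095496563426251945 → 661014944594777719202/47095496563426251945
APPEND 33: p_15 = 33·661014944594777719202 + 17770782475631630369 = 21831263954103296364035, q_15 = 33·47095496563426251945 + 1266119369696799652 = 1555417505962763113837 → 21831263954103296364035/1555417505962763113837
APPEND 11: p_16 = 11·21831263954103296364035 + 661014944594777719202 = 240804918439731037723587, q_16 = 11·1555417505962763113837 + 47095496563426251945 = 17156688062153820504152 → 240804918439731037723587/17156688062153820504152
APPEND 21: p_17 = 21·240804918439731037723587 + 21831263954103296364035 = 5078734551188455088559362, q_17 = 21·17156688062153820504152 + 1555417505962763113837 = 361845866811192993701029 → 5078734551188455088559362/361845866811192993701029
APPEND 2: p_18 = 2·5078734551188455088559362 + 240804918439731037723587 = 10398274020816641214842311, q_18 = 2·361845866811192993701029 + 17156688062153820504152 = 740848421684539807906210 → 10398274020816641214842311/740848421684539807906210

5909/421
266298/18973
13054511/930098
196083963/13970443
5699489438/406072945
154082298789/10977939958
4628168453108/329744271685
3495992996407395549/249079884644664821
661014944594777719202/47095496563426251945
21831263954103296364035/1555417505962763113837
240804918439731037723587/17156688062153820504152
10398274020816641214842311/740848421684539807906210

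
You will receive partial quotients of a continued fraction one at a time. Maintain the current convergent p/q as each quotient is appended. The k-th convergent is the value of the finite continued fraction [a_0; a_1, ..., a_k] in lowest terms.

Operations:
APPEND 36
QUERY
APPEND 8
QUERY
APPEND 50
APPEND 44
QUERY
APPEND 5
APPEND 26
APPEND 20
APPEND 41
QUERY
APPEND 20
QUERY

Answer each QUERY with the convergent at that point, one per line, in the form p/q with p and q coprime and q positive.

APPEND 36: p_0 = 36·1 + 0 = 36, q_0 = 36·0 + 1 = 1 → 36/1
APPEND 8: p_1 = 8·36 + 1 = 289, q_1 = 8·1 + 0 = 8 → 289/8
APPEND 50: p_2 = 50·289 + 36 = 14486, q_2 = 50·8 + 1 = 401 → 14486/401
APPEND 44: p_3 = 44·14486 + 289 = 637673, q_3 = 44·401 + 8 = 17652 → 637673/17652
APPEND 5: p_4 = 5·637673 + 14486 = 3202851, q_4 = 5·17652 + 401 = 88661 → 3202851/88661
APPEND 26: p_5 = 26·3202851 + 637673 = 83911799, q_5 = 26·88661 + 17652 = 2322838 → 83911799/2322838
APPEND 20: p_6 = 20·83911799 + 3202851 = 1681438831, q_6 = 20·2322838 + 88661 = 46545421 → 1681438831/46545421
APPEND 41: p_7 = 41·1681438831 + 83911799 = 69022903870, q_7 = 41·46545421 + 2322838 = 1910685099 → 69022903870/1910685099
APPEND 20: p_8 = 20·69022903870 + 1681438831 = 1382139516231, q_8 = 20·1910685099 + 46545421 = 38260247401 → 1382139516231/38260247401

36/1
289/8
637673/17652
69022903870/1910685099
1382139516231/38260247401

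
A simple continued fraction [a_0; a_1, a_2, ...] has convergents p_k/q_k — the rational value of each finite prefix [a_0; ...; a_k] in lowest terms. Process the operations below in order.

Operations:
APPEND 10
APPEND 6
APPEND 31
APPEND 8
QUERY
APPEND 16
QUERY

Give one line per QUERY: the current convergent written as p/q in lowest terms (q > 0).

APPEND 10: p_0 = 10·1 + 0 = 10, q_0 = 10·0 + 1 = 1 → 10/1
APPEND 6: p_1 = 6·10 + 1 = 61, q_1 = 6·1 + 0 = 6 → 61/6
APPEND 31: p_2 = 31·61 + 10 = 1901, q_2 = 31·6 + 1 = 187 → 1901/187
APPEND 8: p_3 = 8·1901 + 61 = 15269, q_3 = 8·187 + 6 = 1502 → 15269/1502
APPEND 16: p_4 = 16·15269 + 1901 = 246205, q_4 = 16·1502 + 187 = 24219 → 246205/24219

15269/1502
246205/24219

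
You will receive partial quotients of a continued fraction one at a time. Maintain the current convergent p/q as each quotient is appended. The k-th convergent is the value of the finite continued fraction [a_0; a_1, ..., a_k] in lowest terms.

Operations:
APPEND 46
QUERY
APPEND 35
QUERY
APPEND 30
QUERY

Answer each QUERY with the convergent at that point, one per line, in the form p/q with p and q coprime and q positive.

APPEND 46: p_0 = 46·1 + 0 = 46, q_0 = 46·0 + 1 = 1 → 46/1
APPEND 35: p_1 = 35·46 + 1 = 1611, q_1 = 35·1 + 0 = 35 → 1611/35
APPEND 30: p_2 = 30·1611 + 46 = 48376, q_2 = 30·35 + 1 = 1051 → 48376/1051

46/1
1611/35
48376/1051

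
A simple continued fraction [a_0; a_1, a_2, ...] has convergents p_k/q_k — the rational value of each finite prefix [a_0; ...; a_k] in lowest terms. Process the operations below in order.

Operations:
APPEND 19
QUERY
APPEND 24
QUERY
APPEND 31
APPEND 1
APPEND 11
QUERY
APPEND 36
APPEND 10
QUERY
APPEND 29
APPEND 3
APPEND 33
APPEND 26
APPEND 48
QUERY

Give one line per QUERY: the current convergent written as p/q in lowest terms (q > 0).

APPEND 19: p_0 = 19·1 + 0 = 19, q_0 = 19·0 + 1 = 1 → 19/1
APPEND 24: p_1 = 24·19 + 1 = 457, q_1 = 24·1 + 0 = 24 → 457/24
APPEND 31: p_2 = 31·457 + 19 = 14186, q_2 = 31·24 + 1 = 745 → 14186/745
APPEND 1: p_3 = 1·14186 + 457 = 14643, q_3 = 1·745 + 24 = 769 → 14643/769
APPEND 11: p_4 = 11·14643 + 14186 = 175259, q_4 = 11·769 + 745 = 9204 → 175259/9204
APPEND 36: p_5 = 36·175259 + 14643 = 6323967, q_5 = 36·9204 + 769 = 332113 → 6323967/332113
APPEND 10: p_6 = 10·6323967 + 175259 = 63414929, q_6 = 10·332113 + 9204 = 3330334 → 63414929/3330334
APPEND 29: p_7 = 29·63414929 + 6323967 = 1845356908, q_7 = 29·3330334 + 332113 = 96911799 → 1845356908/96911799
APPEND 3: p_8 = 3·1845356908 + 63414929 = 5599485653, q_8 = 3·96911799 + 3330334 = 294065731 → 5599485653/294065731
APPEND 33: p_9 = 33·5599485653 + 1845356908 = 186628383457, q_9 = 33·294065731 + 96911799 = 9801080922 → 186628383457/9801080922
APPEND 26: p_10 = 26·186628383457 + 5599485653 = 4857937455535, q_10 = 26·9801080922 + 294065731 = 255122169703 → 4857937455535/255122169703
APPEND 48: p_11 = 48·4857937455535 + 186628383457 = 233367626249137, q_11 = 48·255122169703 + 9801080922 = 12255665226666 → 233367626249137/12255665226666

19/1
457/24
175259/9204
63414929/3330334
233367626249137/12255665226666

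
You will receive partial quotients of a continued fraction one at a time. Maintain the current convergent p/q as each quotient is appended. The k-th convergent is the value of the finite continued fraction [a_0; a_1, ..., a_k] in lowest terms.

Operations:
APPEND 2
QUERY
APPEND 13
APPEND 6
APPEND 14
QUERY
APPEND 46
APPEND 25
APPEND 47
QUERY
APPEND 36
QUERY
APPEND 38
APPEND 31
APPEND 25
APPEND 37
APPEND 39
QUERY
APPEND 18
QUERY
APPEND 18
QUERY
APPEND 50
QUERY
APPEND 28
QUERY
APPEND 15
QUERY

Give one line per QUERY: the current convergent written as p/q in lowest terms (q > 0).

APPEND 2: p_0 = 2·1 + 0 = 2, q_0 = 2·0 + 1 = 1 → 2/1
APPEND 13: p_1 = 13·2 + 1 = 27, q_1 = 13·1 + 0 = 13 → 27/13
APPEND 6: p_2 = 6·27 + 2 = 164, q_2 = 6·13 + 1 = 79 → 164/79
APPEND 14: p_3 = 14·164 + 27 = 2323, q_3 = 14·79 + 13 = 1119 → 2323/1119
APPEND 46: p_4 = 46·2323 + 164 = 107022, q_4 = 46·1119 + 79 = 51553 → 107022/51553
APPEND 25: p_5 = 25·107022 + 2323 = 2677873, q_5 = 25·51553 + 1119 = 1289944 → 2677873/1289944
APPEND 47: p_6 = 47·2677873 + 107022 = 125967053, q_6 = 47·1289944 + 51553 = 60678921 → 125967053/60678921
APPEND 36: p_7 = 36·125967053 + 2677873 = 4537491781, q_7 = 36·60678921 + 1289944 = 2185731100 → 4537491781/2185731100
APPEND 38: p_8 = 38·4537491781 + 125967053 = 172550654731, q_8 = 38·2185731100 + 60678921 = 83118460721 → 172550654731/83118460721
APPEND 31: p_9 = 31·172550654731 + 4537491781 = 5353607788442, q_9 = 31·83118460721 + 2185731100 = 2578858013451 → 5353607788442/2578858013451
APPEND 25: p_10 = 25·5353607788442 + 172550654731 = 134012745365781, q_10 = 25·2578858013451 + 83118460721 = 64554568796996 → 134012745365781/64554568796996
APPEND 37: p_11 = 37·134012745365781 + 5353607788442 = 4963825186322339, q_11 = 37·64554568796996 + 2578858013451 = 2391097903502303 → 4963825186322339/2391097903502303
APPEND 39: p_12 = 39·4963825186322339 + 134012745365781 = 193723195011937002, q_12 = 39·2391097903502303 + 64554568796996 = 93317372805386813 → 193723195011937002/93317372805386813
APPEND 18: p_13 = 18·193723195011937002 + 4963825186322339 = 3491981335401188375, q_13 = 18·93317372805386813 + 2391097903502303 = 1682103808400464937 → 3491981335401188375/1682103808400464937
APPEND 18: p_14 = 18·3491981335401188375 + 193723195011937002 = 63049387232233327752, q_14 = 18·1682103808400464937 + 93317372805386813 = 30371185924013755679 → 63049387232233327752/30371185924013755679
APPEND 50: p_15 = 50·63049387232233327752 + 3491981335401188375 = 3155961342947067575975, q_15 = 50·30371185924013755679 + 1682103808400464937 = 1520241400009088248887 → 3155961342947067575975/1520241400009088248887
APPEND 28: p_16 = 28·3155961342947067575975 + 63049387232233327752 = 88429966989750125455052, q_16 = 28·1520241400009088248887 + 30371185924013755679 = 42597130386178484724515 → 88429966989750125455052/42597130386178484724515
APPEND 15: p_17 = 15·88429966989750125455052 + 3155961342947067575975 = 1329605466189198949401755, q_17 = 15·42597130386178484724515 + 1520241400009088248887 = 640477197192686359116612 → 1329605466189198949401755/640477197192686359116612

2/1
2323/1119
125967053/60678921
4537491781/2185731100
193723195011937002/93317372805386813
3491981335401188375/1682103808400464937
63049387232233327752/30371185924013755679
3155961342947067575975/1520241400009088248887
88429966989750125455052/42597130386178484724515
1329605466189198949401755/640477197192686359116612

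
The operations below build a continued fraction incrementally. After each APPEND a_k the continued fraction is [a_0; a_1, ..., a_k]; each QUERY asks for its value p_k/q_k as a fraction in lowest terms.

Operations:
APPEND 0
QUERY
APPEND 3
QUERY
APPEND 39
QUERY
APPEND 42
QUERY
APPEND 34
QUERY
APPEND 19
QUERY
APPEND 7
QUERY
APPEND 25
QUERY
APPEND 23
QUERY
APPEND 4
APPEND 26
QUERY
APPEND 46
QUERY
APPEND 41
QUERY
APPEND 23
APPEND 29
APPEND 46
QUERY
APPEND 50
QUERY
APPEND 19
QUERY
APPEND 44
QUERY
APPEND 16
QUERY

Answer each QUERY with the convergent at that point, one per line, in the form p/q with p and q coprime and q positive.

APPEND 0: p_0 = 0·1 + 0 = 0, q_0 = 0·0 + 1 = 1 → 0/1
APPEND 3: p_1 = 3·0 + 1 = 1, q_1 = 3·1 + 0 = 3 → 1/3
APPEND 39: p_2 = 39·1 + 0 = 39, q_2 = 39·3 + 1 = 118 → 39/118
APPEND 42: p_3 = 42·39 + 1 = 1639, q_3 = 42·118 + 3 = 4959 → 1639/4959
APPEND 34: p_4 = 34·1639 + 39 = 55765, q_4 = 34·4959 + 118 = 168724 → 55765/168724
APPEND 19: p_5 = 19·55765 + 1639 = 1061174, q_5 = 19·168724 + 4959 = 3210715 → 1061174/3210715
APPEND 7: p_6 = 7·1061174 + 55765 = 7483983, q_6 = 7·3210715 + 168724 = 22643729 → 7483983/22643729
APPEND 25: p_7 = 25·7483983 + 1061174 = 188160749, q_7 = 25·22643729 + 3210715 = 569303940 → 188160749/569303940
APPEND 23: p_8 = 23·188160749 + 7483983 = 4335181210, q_8 = 23·569303940 + 22643729 = 13116634349 → 4335181210/13116634349
APPEND 4: p_9 = 4·4335181210 + 188160749 = 17528885589, q_9 = 4·13116634349 + 569303940 = 53035841336 → 17528885589/53035841336
APPEND 26: p_10 = 26·17528885589 + 4335181210 = 460086206524, q_10 = 26·53035841336 + 13116634349 = 1392048509085 → 460086206524/1392048509085
APPEND 46: p_11 = 46·460086206524 + 17528885589 = 21181494385693, q_11 = 46·1392048509085 + 53035841336 = 64087267259246 → 21181494385693/64087267259246
APPEND 41: p_12 = 41·21181494385693 + 460086206524 = 868901356019937, q_12 = 41·64087267259246 + 1392048509085 = 2628970006138171 → 868901356019937/2628970006138171
APPEND 23: p_13 = 23·868901356019937 + 21181494385693 = 20005912682844244, q_13 = 23·2628970006138171 + 64087267259246 = 60530397408437179 → 20005912682844244/60530397408437179
APPEND 29: p_14 = 29·20005912682844244 + 868901356019937 = 581040369158503013, q_14 = 29·60530397408437179 + 2628970006138171 = 1758010494850816362 → 581040369158503013/1758010494850816362
APPEND 46: p_15 = 46·581040369158503013 + 20005912682844244 = 26747862893973982842, q_15 = 46·1758010494850816362 + 60530397408437179 = 80929013160545989831 → 26747862893973982842/80929013160545989831
APPEND 50: p_16 = 50·26747862893973982842 + 581040369158503013 = 1337974185067857645113, q_16 = 50·80929013160545989831 + 1758010494850816362 = 4048208668522150307912 → 1337974185067857645113/4048208668522150307912
APPEND 19: p_17 = 19·1337974185067857645113 + 26747862893973982842 = 25448257379183269239989, q_17 = 19·4048208668522150307912 + 80929013160545989831 = 76996893715081401840159 → 25448257379183269239989/76996893715081401840159
APPEND 44: p_18 = 44·25448257379183269239989 + 1337974185067857645113 = 1121061298869131704204629, q_18 = 44·76996893715081401840159 + 4048208668522150307912 = 3391911532132103831274908 → 1121061298869131704204629/3391911532132103831274908
APPEND 16: p_19 = 16·1121061298869131704204629 + 25448257379183269239989 = 17962429039285290536514053, q_19 = 16·3391911532132103831274908 + 76996893715081401840159 = 54347581407828742702238687 → 17962429039285290536514053/54347581407828742702238687

0/1
1/3
39/118
1639/4959
55765/168724
1061174/3210715
7483983/22643729
188160749/569303940
4335181210/13116634349
460086206524/1392048509085
21181494385693/64087267259246
868901356019937/2628970006138171
26747862893973982842/80929013160545989831
1337974185067857645113/4048208668522150307912
25448257379183269239989/76996893715081401840159
1121061298869131704204629/3391911532132103831274908
17962429039285290536514053/54347581407828742702238687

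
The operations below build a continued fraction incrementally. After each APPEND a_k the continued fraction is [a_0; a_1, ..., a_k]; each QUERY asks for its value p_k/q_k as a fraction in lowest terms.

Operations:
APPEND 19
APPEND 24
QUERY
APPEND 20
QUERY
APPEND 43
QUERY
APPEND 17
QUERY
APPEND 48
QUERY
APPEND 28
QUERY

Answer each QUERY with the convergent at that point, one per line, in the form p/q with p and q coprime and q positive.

457/24
9159/481
394294/20707
6712157/352500
322577830/16940707
9038891397/474692296

APPEND 19: p_0 = 19·1 + 0 = 19, q_0 = 19·0 + 1 = 1 → 19/1
APPEND 24: p_1 = 24·19 + 1 = 457, q_1 = 24·1 + 0 = 24 → 457/24
APPEND 20: p_2 = 20·457 + 19 = 9159, q_2 = 20·24 + 1 = 481 → 9159/481
APPEND 43: p_3 = 43·9159 + 457 = 394294, q_3 = 43·481 + 24 = 20707 → 394294/20707
APPEND 17: p_4 = 17·394294 + 9159 = 6712157, q_4 = 17·20707 + 481 = 352500 → 6712157/352500
APPEND 48: p_5 = 48·6712157 + 394294 = 322577830, q_5 = 48·352500 + 20707 = 16940707 → 322577830/16940707
APPEND 28: p_6 = 28·322577830 + 6712157 = 9038891397, q_6 = 28·16940707 + 352500 = 474692296 → 9038891397/474692296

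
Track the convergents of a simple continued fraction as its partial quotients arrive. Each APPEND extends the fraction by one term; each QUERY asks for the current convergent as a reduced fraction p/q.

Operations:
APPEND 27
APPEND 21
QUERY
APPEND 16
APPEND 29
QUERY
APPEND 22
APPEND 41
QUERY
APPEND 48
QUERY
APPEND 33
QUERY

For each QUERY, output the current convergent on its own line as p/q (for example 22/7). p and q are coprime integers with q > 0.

APPEND 27: p_0 = 27·1 + 0 = 27, q_0 = 27·0 + 1 = 1 → 27/1
APPEND 21: p_1 = 21·27 + 1 = 568, q_1 = 21·1 + 0 = 21 → 568/21
APPEND 16: p_2 = 16·568 + 27 = 9115, q_2 = 16·21 + 1 = 337 → 9115/337
APPEND 29: p_3 = 29·9115 + 568 = 264903, q_3 = 29·337 + 21 = 9794 → 264903/9794
APPEND 22: p_4 = 22·264903 + 9115 = 5836981, q_4 = 22·9794 + 337 = 215805 → 5836981/215805
APPEND 41: p_5 = 41·5836981 + 264903 = 239581124, q_5 = 41·215805 + 9794 = 8857799 → 239581124/8857799
APPEND 48: p_6 = 48·239581124 + 5836981 = 11505730933, q_6 = 48·8857799 + 215805 = 425390157 → 11505730933/425390157
APPEND 33: p_7 = 33·11505730933 + 239581124 = 379928701913, q_7 = 33·425390157 + 8857799 = 14046732980 → 379928701913/14046732980

568/21
264903/9794
239581124/8857799
11505730933/425390157
379928701913/14046732980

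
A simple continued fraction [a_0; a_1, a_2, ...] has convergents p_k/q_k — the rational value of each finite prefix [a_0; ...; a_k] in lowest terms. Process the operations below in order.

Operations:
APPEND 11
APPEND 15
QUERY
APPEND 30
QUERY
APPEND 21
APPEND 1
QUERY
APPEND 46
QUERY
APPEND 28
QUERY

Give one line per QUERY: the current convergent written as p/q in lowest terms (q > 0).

166/15
4991/451
109968/9937
5163505/466588
144688108/13074401

APPEND 11: p_0 = 11·1 + 0 = 11, q_0 = 11·0 + 1 = 1 → 11/1
APPEND 15: p_1 = 15·11 + 1 = 166, q_1 = 15·1 + 0 = 15 → 166/15
APPEND 30: p_2 = 30·166 + 11 = 4991, q_2 = 30·15 + 1 = 451 → 4991/451
APPEND 21: p_3 = 21·4991 + 166 = 104977, q_3 = 21·451 + 15 = 9486 → 104977/9486
APPEND 1: p_4 = 1·104977 + 4991 = 109968, q_4 = 1·9486 + 451 = 9937 → 109968/9937
APPEND 46: p_5 = 46·109968 + 104977 = 5163505, q_5 = 46·9937 + 9486 = 466588 → 5163505/466588
APPEND 28: p_6 = 28·5163505 + 109968 = 144688108, q_6 = 28·466588 + 9937 = 13074401 → 144688108/13074401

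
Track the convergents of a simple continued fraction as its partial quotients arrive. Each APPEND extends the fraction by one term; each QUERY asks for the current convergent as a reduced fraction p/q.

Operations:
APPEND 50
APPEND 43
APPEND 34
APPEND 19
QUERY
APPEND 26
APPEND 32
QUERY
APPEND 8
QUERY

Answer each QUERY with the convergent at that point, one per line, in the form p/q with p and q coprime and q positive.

1392647/27840
1162416839/23237536
9335616718/186625591

APPEND 50: p_0 = 50·1 + 0 = 50, q_0 = 50·0 + 1 = 1 → 50/1
APPEND 43: p_1 = 43·50 + 1 = 2151, q_1 = 43·1 + 0 = 43 → 2151/43
APPEND 34: p_2 = 34·2151 + 50 = 73184, q_2 = 34·43 + 1 = 1463 → 73184/1463
APPEND 19: p_3 = 19·73184 + 2151 = 1392647, q_3 = 19·1463 + 43 = 27840 → 1392647/27840
APPEND 26: p_4 = 26·1392647 + 73184 = 36282006, q_4 = 26·27840 + 1463 = 725303 → 36282006/725303
APPEND 32: p_5 = 32·36282006 + 1392647 = 1162416839, q_5 = 32·725303 + 27840 = 23237536 → 1162416839/23237536
APPEND 8: p_6 = 8·1162416839 + 36282006 = 9335616718, q_6 = 8·23237536 + 725303 = 186625591 → 9335616718/186625591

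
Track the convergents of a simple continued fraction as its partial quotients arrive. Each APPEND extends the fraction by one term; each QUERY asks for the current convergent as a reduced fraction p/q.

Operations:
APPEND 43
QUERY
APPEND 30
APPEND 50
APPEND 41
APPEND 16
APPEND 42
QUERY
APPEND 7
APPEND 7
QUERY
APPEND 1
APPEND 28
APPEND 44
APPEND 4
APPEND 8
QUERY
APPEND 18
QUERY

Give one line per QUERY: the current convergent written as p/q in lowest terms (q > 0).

APPEND 43: p_0 = 43·1 + 0 = 43, q_0 = 43·0 + 1 = 1 → 43/1
APPEND 30: p_1 = 30·43 + 1 = 1291, q_1 = 30·1 + 0 = 30 → 1291/30
APPEND 50: p_2 = 50·1291 + 43 = 64593, q_2 = 50·30 + 1 = 1501 → 64593/1501
APPEND 41: p_3 = 41·64593 + 1291 = 2649604, q_3 = 41·1501 + 30 = 61571 → 2649604/61571
APPEND 16: p_4 = 16·2649604 + 64593 = 42458257, q_4 = 16·61571 + 1501 = 986637 → 42458257/986637
APPEND 42: p_5 = 42·42458257 + 2649604 = 1785896398, q_5 = 42·986637 + 61571 = 41500325 → 1785896398/41500325
APPEND 7: p_6 = 7·1785896398 + 42458257 = 12543733043, q_6 = 7·41500325 + 986637 = 291488912 → 12543733043/291488912
APPEND 7: p_7 = 7·12543733043 + 1785896398 = 89592027699, q_7 = 7·291488912 + 41500325 = 2081922709 → 89592027699/2081922709
APPEND 1: p_8 = 1·89592027699 + 12543733043 = 102135760742, q_8 = 1·2081922709 + 291488912 = 2373411621 → 102135760742/2373411621
APPEND 28: p_9 = 28·102135760742 + 89592027699 = 2949393328475, q_9 = 28·2373411621 + 2081922709 = 68537448097 → 2949393328475/68537448097
APPEND 44: p_10 = 44·2949393328475 + 102135760742 = 129875442213642, q_10 = 44·68537448097 + 2373411621 = 3018021127889 → 129875442213642/3018021127889
APPEND 4: p_11 = 4·129875442213642 + 2949393328475 = 522451162183043, q_11 = 4·3018021127889 + 68537448097 = 12140621959653 → 522451162183043/12140621959653
APPEND 8: p_12 = 8·522451162183043 + 129875442213642 = 4309484739677986, q_12 = 8·12140621959653 + 3018021127889 = 100142996805113 → 4309484739677986/100142996805113
APPEND 18: p_13 = 18·4309484739677986 + 522451162183043 = 78093176476386791, q_13 = 18·100142996805113 + 12140621959653 = 1814714564451687 → 78093176476386791/1814714564451687

43/1
1785896398/41500325
89592027699/2081922709
4309484739677986/100142996805113
78093176476386791/1814714564451687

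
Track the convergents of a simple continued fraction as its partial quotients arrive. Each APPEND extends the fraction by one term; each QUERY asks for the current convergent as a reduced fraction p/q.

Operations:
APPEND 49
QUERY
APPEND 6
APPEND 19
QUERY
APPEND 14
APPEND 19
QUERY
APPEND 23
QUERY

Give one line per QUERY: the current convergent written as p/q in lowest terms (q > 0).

APPEND 49: p_0 = 49·1 + 0 = 49, q_0 = 49·0 + 1 = 1 → 49/1
APPEND 6: p_1 = 6·49 + 1 = 295, q_1 = 6·1 + 0 = 6 → 295/6
APPEND 19: p_2 = 19·295 + 49 = 5654, q_2 = 19·6 + 1 = 115 → 5654/115
APPEND 14: p_3 = 14·5654 + 295 = 79451, q_3 = 14·115 + 6 = 1616 → 79451/1616
APPEND 19: p_4 = 19·79451 + 5654 = 1515223, q_4 = 19·1616 + 115 = 30819 → 1515223/30819
APPEND 23: p_5 = 23·1515223 + 79451 = 34929580, q_5 = 23·30819 + 1616 = 710453 → 34929580/710453

49/1
5654/115
1515223/30819
34929580/710453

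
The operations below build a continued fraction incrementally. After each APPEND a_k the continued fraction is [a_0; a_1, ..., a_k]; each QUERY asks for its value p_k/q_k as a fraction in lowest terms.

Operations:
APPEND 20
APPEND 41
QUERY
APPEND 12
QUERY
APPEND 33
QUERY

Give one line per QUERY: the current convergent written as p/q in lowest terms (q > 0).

821/41
9872/493
326597/16310

APPEND 20: p_0 = 20·1 + 0 = 20, q_0 = 20·0 + 1 = 1 → 20/1
APPEND 41: p_1 = 41·20 + 1 = 821, q_1 = 41·1 + 0 = 41 → 821/41
APPEND 12: p_2 = 12·821 + 20 = 9872, q_2 = 12·41 + 1 = 493 → 9872/493
APPEND 33: p_3 = 33·9872 + 821 = 326597, q_3 = 33·493 + 41 = 16310 → 326597/16310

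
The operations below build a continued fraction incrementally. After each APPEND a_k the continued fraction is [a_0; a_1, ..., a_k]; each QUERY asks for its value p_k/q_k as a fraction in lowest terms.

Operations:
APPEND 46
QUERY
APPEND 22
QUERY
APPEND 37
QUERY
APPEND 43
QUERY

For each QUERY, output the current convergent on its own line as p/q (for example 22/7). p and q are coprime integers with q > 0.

APPEND 46: p_0 = 46·1 + 0 = 46, q_0 = 46·0 + 1 = 1 → 46/1
APPEND 22: p_1 = 22·46 + 1 = 1013, q_1 = 22·1 + 0 = 22 → 1013/22
APPEND 37: p_2 = 37·1013 + 46 = 37527, q_2 = 37·22 + 1 = 815 → 37527/815
APPEND 43: p_3 = 43·37527 + 1013 = 1614674, q_3 = 43·815 + 22 = 35067 → 1614674/35067

46/1
1013/22
37527/815
1614674/35067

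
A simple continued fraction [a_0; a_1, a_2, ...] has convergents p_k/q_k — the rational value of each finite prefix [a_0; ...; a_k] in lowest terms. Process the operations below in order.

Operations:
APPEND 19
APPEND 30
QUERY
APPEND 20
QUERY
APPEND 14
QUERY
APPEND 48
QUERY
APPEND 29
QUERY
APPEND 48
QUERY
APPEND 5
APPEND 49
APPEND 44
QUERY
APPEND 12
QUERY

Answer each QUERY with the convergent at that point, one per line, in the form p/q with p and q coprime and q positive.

APPEND 19: p_0 = 19·1 + 0 = 19, q_0 = 19·0 + 1 = 1 → 19/1
APPEND 30: p_1 = 30·19 + 1 = 571, q_1 = 30·1 + 0 = 30 → 571/30
APPEND 20: p_2 = 20·571 + 19 = 11439, q_2 = 20·30 + 1 = 601 → 11439/601
APPEND 14: p_3 = 14·11439 + 571 = 160717, q_3 = 14·601 + 30 = 8444 → 160717/8444
APPEND 48: p_4 = 48·160717 + 11439 = 7725855, q_4 = 48·8444 + 601 = 405913 → 7725855/405913
APPEND 29: p_5 = 29·7725855 + 160717 = 224210512, q_5 = 29·405913 + 8444 = 11779921 → 224210512/11779921
APPEND 48: p_6 = 48·224210512 + 7725855 = 10769830431, q_6 = 48·11779921 + 405913 = 565842121 → 10769830431/565842121
APPEND 5: p_7 = 5·10769830431 + 224210512 = 54073362667, q_7 = 5·565842121 + 11779921 = 2840990526 → 54073362667/2840990526
APPEND 49: p_8 = 49·54073362667 + 10769830431 = 2660364601114, q_8 = 49·2840990526 + 565842121 = 139774377895 → 2660364601114/139774377895
APPEND 44: p_9 = 44·2660364601114 + 54073362667 = 117110115811683, q_9 = 44·139774377895 + 2840990526 = 6152913617906 → 117110115811683/6152913617906
APPEND 12: p_10 = 12·117110115811683 + 2660364601114 = 1407981754341310, q_10 = 12·6152913617906 + 139774377895 = 73974737792767 → 1407981754341310/73974737792767

571/30
11439/601
160717/8444
7725855/405913
224210512/11779921
10769830431/565842121
117110115811683/6152913617906
1407981754341310/73974737792767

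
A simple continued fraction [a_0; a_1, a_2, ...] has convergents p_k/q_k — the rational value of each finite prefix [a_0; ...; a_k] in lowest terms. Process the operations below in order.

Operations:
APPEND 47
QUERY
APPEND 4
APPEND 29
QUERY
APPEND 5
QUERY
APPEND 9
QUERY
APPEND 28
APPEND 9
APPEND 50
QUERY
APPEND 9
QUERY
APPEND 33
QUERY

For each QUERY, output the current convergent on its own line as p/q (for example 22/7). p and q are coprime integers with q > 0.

APPEND 47: p_0 = 47·1 + 0 = 47, q_0 = 47·0 + 1 = 1 → 47/1
APPEND 4: p_1 = 4·47 + 1 = 189, q_1 = 4·1 + 0 = 4 → 189/4
APPEND 29: p_2 = 29·189 + 47 = 5528, q_2 = 29·4 + 1 = 117 → 5528/117
APPEND 5: p_3 = 5·5528 + 189 = 27829, q_3 = 5·117 + 4 = 589 → 27829/589
APPEND 9: p_4 = 9·27829 + 5528 = 255989, q_4 = 9·589 + 117 = 5418 → 255989/5418
APPEND 28: p_5 = 28·255989 + 27829 = 7195521, q_5 = 28·5418 + 589 = 152293 → 7195521/152293
APPEND 9: p_6 = 9·7195521 + 255989 = 65015678, q_6 = 9·152293 + 5418 = 1376055 → 65015678/1376055
APPEND 50: p_7 = 50·65015678 + 7195521 = 3257979421, q_7 = 50·1376055 + 152293 = 68955043 → 3257979421/68955043
APPEND 9: p_8 = 9·3257979421 + 65015678 = 29386830467, q_8 = 9·68955043 + 1376055 = 621971442 → 29386830467/621971442
APPEND 33: p_9 = 33·29386830467 + 3257979421 = 973023384832, q_9 = 33·621971442 + 68955043 = 20594012629 → 973023384832/20594012629

47/1
5528/117
27829/589
255989/5418
3257979421/68955043
29386830467/621971442
973023384832/20594012629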